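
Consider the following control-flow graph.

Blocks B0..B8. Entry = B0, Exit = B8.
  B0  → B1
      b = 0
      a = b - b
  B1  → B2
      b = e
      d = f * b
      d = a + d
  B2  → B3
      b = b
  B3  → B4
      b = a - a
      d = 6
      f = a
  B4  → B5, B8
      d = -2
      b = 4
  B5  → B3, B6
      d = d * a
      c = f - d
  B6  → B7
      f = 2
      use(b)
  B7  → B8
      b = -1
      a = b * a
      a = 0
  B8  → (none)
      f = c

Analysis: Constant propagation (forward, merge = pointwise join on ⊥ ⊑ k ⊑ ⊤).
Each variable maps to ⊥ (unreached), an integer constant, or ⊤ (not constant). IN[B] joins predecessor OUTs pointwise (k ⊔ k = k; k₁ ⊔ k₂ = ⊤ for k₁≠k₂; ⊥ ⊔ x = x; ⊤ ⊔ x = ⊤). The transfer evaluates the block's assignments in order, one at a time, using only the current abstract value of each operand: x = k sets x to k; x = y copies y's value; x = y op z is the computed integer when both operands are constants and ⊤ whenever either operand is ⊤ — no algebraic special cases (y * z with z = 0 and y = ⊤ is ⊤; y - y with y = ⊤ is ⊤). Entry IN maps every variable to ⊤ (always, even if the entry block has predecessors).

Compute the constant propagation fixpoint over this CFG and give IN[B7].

Answer: {a: 0, b: 4, c: 0, d: 0, e: ⊤, f: 2}

Derivation:
Per-block solution:
  B0:  IN=(all ⊤)  OUT={a:0, b:0; rest ⊤}
  B1:  IN={a:0, b:0; rest ⊤}  OUT={a:0; rest ⊤}
  B2:  IN={a:0; rest ⊤}  OUT={a:0; rest ⊤}
  B3:  IN={a:0; rest ⊤}  OUT={a:0, b:0, d:6, f:0; rest ⊤}
  B4:  IN={a:0, b:0, d:6, f:0; rest ⊤}  OUT={a:0, b:4, d:-2, f:0; rest ⊤}
  B5:  IN={a:0, b:4, d:-2, f:0; rest ⊤}  OUT={a:0, b:4, c:0, d:0, f:0; rest ⊤}
  B6:  IN={a:0, b:4, c:0, d:0, f:0; rest ⊤}  OUT={a:0, b:4, c:0, d:0, f:2; rest ⊤}
  B7:  IN={a:0, b:4, c:0, d:0, f:2; rest ⊤}  OUT={a:0, b:-1, c:0, d:0, f:2; rest ⊤}
  B8:  IN={a:0; rest ⊤}  OUT={a:0; rest ⊤}

Merge at B7: IN[B7] = OUT[B6] = {a: 0, b: 4, c: 0, d: 0, e: ⊤, f: 2}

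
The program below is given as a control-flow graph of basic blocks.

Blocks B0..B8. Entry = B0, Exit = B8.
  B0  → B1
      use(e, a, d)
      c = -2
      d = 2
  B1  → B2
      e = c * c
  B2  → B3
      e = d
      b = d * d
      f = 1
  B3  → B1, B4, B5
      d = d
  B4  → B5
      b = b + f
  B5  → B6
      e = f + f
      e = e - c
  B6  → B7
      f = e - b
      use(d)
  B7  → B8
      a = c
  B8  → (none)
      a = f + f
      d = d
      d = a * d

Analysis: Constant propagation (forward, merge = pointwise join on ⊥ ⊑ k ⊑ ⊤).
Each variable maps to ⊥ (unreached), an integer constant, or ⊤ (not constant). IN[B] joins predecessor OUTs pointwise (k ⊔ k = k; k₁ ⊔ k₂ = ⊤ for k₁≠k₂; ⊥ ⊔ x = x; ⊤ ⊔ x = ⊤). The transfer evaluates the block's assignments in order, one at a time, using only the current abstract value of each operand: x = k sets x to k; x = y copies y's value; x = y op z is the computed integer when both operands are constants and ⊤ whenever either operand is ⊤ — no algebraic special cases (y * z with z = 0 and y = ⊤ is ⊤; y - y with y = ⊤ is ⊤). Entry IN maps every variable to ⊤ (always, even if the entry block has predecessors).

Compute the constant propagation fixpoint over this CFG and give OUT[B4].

Answer: {a: ⊤, b: 5, c: -2, d: 2, e: 2, f: 1}

Derivation:
Per-block solution:
  B0:   IN=(all ⊤)   OUT={c:-2, d:2; rest ⊤}
  B1:   IN={c:-2, d:2; rest ⊤}   OUT={c:-2, d:2, e:4; rest ⊤}
  B2:   IN={c:-2, d:2, e:4; rest ⊤}   OUT={b:4, c:-2, d:2, e:2, f:1; rest ⊤}
  B3:   IN={b:4, c:-2, d:2, e:2, f:1; rest ⊤}   OUT={b:4, c:-2, d:2, e:2, f:1; rest ⊤}
  B4:   IN={b:4, c:-2, d:2, e:2, f:1; rest ⊤}   OUT={b:5, c:-2, d:2, e:2, f:1; rest ⊤}
  B5:   IN={c:-2, d:2, e:2, f:1; rest ⊤}   OUT={c:-2, d:2, e:4, f:1; rest ⊤}
  B6:   IN={c:-2, d:2, e:4, f:1; rest ⊤}   OUT={c:-2, d:2, e:4; rest ⊤}
  B7:   IN={c:-2, d:2, e:4; rest ⊤}   OUT={a:-2, c:-2, d:2, e:4; rest ⊤}
  B8:   IN={a:-2, c:-2, d:2, e:4; rest ⊤}   OUT={c:-2, e:4; rest ⊤}

Merge at B4: IN[B4] = OUT[B3] = {a: ⊤, b: 4, c: -2, d: 2, e: 2, f: 1}
Applying B4's transfer function to that IN value gives OUT[B4] (row B4 above).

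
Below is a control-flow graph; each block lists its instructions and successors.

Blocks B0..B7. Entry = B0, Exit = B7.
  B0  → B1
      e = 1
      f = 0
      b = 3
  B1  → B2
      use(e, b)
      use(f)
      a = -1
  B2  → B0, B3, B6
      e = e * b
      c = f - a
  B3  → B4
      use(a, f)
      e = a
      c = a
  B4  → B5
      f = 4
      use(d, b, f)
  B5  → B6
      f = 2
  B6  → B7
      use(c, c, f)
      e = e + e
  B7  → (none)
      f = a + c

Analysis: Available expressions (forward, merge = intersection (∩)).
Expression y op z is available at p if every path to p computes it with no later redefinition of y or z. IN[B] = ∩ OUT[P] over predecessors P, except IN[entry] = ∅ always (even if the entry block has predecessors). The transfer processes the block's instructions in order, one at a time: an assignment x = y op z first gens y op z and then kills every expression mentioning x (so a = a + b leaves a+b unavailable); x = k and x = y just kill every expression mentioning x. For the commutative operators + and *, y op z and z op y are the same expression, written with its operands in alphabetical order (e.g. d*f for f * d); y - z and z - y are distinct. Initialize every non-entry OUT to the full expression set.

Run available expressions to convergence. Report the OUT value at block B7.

Converged values:
  B0:   IN={}   OUT={}
  B1:   IN={}   OUT={}
  B2:   IN={}   OUT={f-a}
  B3:   IN={f-a}   OUT={f-a}
  B4:   IN={f-a}   OUT={}
  B5:   IN={}   OUT={}
  B6:   IN={}   OUT={}
  B7:   IN={}   OUT={a+c}

Merge at B7: IN[B7] = OUT[B6] = {}
Applying B7's transfer function to that IN value gives OUT[B7] (row B7 above).

Answer: {a+c}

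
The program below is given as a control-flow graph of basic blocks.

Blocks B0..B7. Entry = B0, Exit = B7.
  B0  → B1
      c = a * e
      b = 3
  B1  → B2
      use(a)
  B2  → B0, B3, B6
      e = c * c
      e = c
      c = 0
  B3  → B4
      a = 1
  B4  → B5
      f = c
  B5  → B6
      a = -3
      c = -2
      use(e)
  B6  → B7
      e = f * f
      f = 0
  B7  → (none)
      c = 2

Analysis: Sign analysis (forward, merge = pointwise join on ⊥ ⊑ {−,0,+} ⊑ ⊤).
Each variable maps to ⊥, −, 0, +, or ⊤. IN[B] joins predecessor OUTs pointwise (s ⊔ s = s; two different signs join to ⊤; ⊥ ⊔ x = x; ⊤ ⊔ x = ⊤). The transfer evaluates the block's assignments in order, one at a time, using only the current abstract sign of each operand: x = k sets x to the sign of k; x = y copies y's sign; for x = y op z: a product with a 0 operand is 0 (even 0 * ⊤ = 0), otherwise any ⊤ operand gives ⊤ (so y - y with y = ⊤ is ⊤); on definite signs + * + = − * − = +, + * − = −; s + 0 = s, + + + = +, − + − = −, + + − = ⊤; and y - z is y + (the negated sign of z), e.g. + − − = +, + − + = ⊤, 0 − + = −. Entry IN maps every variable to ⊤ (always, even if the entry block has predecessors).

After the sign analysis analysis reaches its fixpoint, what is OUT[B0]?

Converged values:
  B0: | IN=(all ⊤) | OUT={b:+; rest ⊤}
  B1: | IN={b:+; rest ⊤} | OUT={b:+; rest ⊤}
  B2: | IN={b:+; rest ⊤} | OUT={b:+, c:0; rest ⊤}
  B3: | IN={b:+, c:0; rest ⊤} | OUT={a:+, b:+, c:0; rest ⊤}
  B4: | IN={a:+, b:+, c:0; rest ⊤} | OUT={a:+, b:+, c:0, f:0; rest ⊤}
  B5: | IN={a:+, b:+, c:0, f:0; rest ⊤} | OUT={a:-, b:+, c:-, f:0; rest ⊤}
  B6: | IN={b:+; rest ⊤} | OUT={b:+, f:0; rest ⊤}
  B7: | IN={b:+, f:0; rest ⊤} | OUT={b:+, c:+, f:0; rest ⊤}

Merge at B0 (entry node, so the boundary value (all ⊤) is joined with the incoming edge(s)): IN[B0] = (all ⊤) ⊔ OUT[B2] = {a: ⊤, b: ⊤, c: ⊤, d: ⊤, e: ⊤, f: ⊤}
Applying B0's transfer function to that IN value gives OUT[B0] (row B0 above).

Answer: {a: ⊤, b: +, c: ⊤, d: ⊤, e: ⊤, f: ⊤}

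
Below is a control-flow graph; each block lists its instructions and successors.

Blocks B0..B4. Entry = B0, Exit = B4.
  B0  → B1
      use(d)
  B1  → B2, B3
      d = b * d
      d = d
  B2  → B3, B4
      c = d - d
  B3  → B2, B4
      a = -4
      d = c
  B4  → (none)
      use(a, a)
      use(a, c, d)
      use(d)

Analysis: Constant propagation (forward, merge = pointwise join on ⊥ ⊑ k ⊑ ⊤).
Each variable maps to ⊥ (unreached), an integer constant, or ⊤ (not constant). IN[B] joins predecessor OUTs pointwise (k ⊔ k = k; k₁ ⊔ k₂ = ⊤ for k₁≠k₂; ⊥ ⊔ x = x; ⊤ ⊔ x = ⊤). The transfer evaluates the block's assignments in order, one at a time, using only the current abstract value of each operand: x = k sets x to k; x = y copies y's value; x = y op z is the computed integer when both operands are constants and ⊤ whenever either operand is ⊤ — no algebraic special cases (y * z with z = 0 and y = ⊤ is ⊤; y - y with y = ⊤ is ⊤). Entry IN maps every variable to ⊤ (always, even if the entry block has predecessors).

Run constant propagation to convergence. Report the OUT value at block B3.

Answer: {a: -4, b: ⊤, c: ⊤, d: ⊤, e: ⊤, f: ⊤}

Trace:
Fixpoint table:
  B0:   IN=(all ⊤)   OUT=(all ⊤)
  B1:   IN=(all ⊤)   OUT=(all ⊤)
  B2:   IN=(all ⊤)   OUT=(all ⊤)
  B3:   IN=(all ⊤)   OUT={a:-4; rest ⊤}
  B4:   IN=(all ⊤)   OUT=(all ⊤)

Merge at B3: IN[B3] = OUT[B1] ⊔ OUT[B2] = {a: ⊤, b: ⊤, c: ⊤, d: ⊤, e: ⊤, f: ⊤}
Applying B3's transfer function to that IN value gives OUT[B3] (row B3 above).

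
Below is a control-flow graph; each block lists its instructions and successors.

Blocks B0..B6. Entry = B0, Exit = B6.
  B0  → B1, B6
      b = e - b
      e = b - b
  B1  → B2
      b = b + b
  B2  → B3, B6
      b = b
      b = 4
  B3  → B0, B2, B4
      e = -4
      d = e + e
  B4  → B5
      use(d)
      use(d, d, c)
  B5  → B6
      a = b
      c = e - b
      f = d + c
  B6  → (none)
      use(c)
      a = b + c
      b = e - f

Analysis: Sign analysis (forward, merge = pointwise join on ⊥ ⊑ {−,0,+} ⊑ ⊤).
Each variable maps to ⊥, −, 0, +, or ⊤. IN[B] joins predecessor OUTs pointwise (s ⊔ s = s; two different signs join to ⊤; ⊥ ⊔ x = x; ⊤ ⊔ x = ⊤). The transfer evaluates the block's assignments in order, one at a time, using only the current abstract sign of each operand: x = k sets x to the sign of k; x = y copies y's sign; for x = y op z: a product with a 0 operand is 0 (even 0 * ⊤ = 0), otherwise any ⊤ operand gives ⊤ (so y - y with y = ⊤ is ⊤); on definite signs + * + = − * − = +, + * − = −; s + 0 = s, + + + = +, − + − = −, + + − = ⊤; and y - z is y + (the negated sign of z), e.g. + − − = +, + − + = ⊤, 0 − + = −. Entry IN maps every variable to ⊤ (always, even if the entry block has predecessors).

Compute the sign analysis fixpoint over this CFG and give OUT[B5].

Answer: {a: +, b: +, c: -, d: -, e: -, f: -}

Working:
Per-block solution:
  B0:  IN=(all ⊤)  OUT=(all ⊤)
  B1:  IN=(all ⊤)  OUT=(all ⊤)
  B2:  IN=(all ⊤)  OUT={b:+; rest ⊤}
  B3:  IN={b:+; rest ⊤}  OUT={b:+, d:-, e:-; rest ⊤}
  B4:  IN={b:+, d:-, e:-; rest ⊤}  OUT={b:+, d:-, e:-; rest ⊤}
  B5:  IN={b:+, d:-, e:-; rest ⊤}  OUT={a:+, b:+, c:-, d:-, e:-, f:-; rest ⊤}
  B6:  IN=(all ⊤)  OUT=(all ⊤)

Merge at B5: IN[B5] = OUT[B4] = {a: ⊤, b: +, c: ⊤, d: -, e: -, f: ⊤}
Applying B5's transfer function to that IN value gives OUT[B5] (row B5 above).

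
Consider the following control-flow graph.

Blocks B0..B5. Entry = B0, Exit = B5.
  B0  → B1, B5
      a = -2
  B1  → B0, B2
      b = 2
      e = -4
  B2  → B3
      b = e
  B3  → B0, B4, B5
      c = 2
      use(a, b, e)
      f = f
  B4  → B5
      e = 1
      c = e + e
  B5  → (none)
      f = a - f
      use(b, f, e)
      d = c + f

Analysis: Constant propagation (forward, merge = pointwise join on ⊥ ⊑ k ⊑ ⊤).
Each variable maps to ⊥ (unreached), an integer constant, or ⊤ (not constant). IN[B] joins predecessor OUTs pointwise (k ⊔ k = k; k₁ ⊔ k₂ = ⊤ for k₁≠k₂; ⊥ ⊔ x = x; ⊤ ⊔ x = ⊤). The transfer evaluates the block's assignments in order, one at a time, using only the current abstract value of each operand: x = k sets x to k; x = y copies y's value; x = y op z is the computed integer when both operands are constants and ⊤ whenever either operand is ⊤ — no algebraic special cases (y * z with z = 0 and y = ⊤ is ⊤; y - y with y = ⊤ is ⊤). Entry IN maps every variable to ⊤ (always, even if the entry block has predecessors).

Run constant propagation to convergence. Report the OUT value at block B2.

Answer: {a: -2, b: -4, c: ⊤, d: ⊤, e: -4, f: ⊤}

Derivation:
Per-block solution:
  B0:  IN=(all ⊤)  OUT={a:-2; rest ⊤}
  B1:  IN={a:-2; rest ⊤}  OUT={a:-2, b:2, e:-4; rest ⊤}
  B2:  IN={a:-2, b:2, e:-4; rest ⊤}  OUT={a:-2, b:-4, e:-4; rest ⊤}
  B3:  IN={a:-2, b:-4, e:-4; rest ⊤}  OUT={a:-2, b:-4, c:2, e:-4; rest ⊤}
  B4:  IN={a:-2, b:-4, c:2, e:-4; rest ⊤}  OUT={a:-2, b:-4, c:2, e:1; rest ⊤}
  B5:  IN={a:-2; rest ⊤}  OUT={a:-2; rest ⊤}

Merge at B2: IN[B2] = OUT[B1] = {a: -2, b: 2, c: ⊤, d: ⊤, e: -4, f: ⊤}
Applying B2's transfer function to that IN value gives OUT[B2] (row B2 above).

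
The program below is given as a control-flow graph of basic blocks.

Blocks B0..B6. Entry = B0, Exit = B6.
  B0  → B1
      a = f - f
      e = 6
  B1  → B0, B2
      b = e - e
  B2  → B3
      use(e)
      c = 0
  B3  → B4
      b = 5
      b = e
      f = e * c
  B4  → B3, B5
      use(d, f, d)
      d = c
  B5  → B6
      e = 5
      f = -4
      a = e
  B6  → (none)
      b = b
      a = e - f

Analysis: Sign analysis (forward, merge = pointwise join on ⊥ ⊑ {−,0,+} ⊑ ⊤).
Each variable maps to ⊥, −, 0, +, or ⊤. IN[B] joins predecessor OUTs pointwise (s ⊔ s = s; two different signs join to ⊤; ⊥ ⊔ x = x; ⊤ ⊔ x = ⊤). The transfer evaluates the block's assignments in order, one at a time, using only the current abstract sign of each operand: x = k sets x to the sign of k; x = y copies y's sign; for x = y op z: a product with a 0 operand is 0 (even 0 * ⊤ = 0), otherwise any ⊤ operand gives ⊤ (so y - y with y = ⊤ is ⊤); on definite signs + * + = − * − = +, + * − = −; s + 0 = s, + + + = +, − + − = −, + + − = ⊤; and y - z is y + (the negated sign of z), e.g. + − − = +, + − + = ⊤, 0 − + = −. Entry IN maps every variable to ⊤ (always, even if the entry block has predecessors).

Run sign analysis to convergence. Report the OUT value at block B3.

Answer: {a: ⊤, b: +, c: 0, d: ⊤, e: +, f: 0}

Trace:
Fixpoint table:
  B0:   IN=(all ⊤)   OUT={e:+; rest ⊤}
  B1:   IN={e:+; rest ⊤}   OUT={e:+; rest ⊤}
  B2:   IN={e:+; rest ⊤}   OUT={c:0, e:+; rest ⊤}
  B3:   IN={c:0, e:+; rest ⊤}   OUT={b:+, c:0, e:+, f:0; rest ⊤}
  B4:   IN={b:+, c:0, e:+, f:0; rest ⊤}   OUT={b:+, c:0, d:0, e:+, f:0; rest ⊤}
  B5:   IN={b:+, c:0, d:0, e:+, f:0; rest ⊤}   OUT={a:+, b:+, c:0, d:0, e:+, f:-; rest ⊤}
  B6:   IN={a:+, b:+, c:0, d:0, e:+, f:-; rest ⊤}   OUT={a:+, b:+, c:0, d:0, e:+, f:-; rest ⊤}

Merge at B3: IN[B3] = OUT[B2] ⊔ OUT[B4] = {a: ⊤, b: ⊤, c: 0, d: ⊤, e: +, f: ⊤}
Applying B3's transfer function to that IN value gives OUT[B3] (row B3 above).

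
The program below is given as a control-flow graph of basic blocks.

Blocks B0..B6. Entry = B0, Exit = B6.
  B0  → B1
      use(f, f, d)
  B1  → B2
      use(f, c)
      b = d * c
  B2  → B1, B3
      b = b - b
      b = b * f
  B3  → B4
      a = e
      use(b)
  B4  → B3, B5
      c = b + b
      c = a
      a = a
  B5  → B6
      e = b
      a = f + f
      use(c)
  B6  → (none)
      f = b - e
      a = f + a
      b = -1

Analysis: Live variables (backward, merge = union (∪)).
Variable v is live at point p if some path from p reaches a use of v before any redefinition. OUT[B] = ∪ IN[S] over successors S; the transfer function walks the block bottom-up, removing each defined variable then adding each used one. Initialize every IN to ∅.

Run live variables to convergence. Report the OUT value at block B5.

Per-block solution:
  B0: | IN={c, d, e, f} | OUT={c, d, e, f}
  B1: | IN={c, d, e, f} | OUT={b, c, d, e, f}
  B2: | IN={b, c, d, e, f} | OUT={b, c, d, e, f}
  B3: | IN={b, e, f} | OUT={a, b, e, f}
  B4: | IN={a, b, e, f} | OUT={b, c, e, f}
  B5: | IN={b, c, f} | OUT={a, b, e}
  B6: | IN={a, b, e} | OUT={}

Merge at B5: OUT[B5] = IN[B6] = {a, b, e}

Answer: {a, b, e}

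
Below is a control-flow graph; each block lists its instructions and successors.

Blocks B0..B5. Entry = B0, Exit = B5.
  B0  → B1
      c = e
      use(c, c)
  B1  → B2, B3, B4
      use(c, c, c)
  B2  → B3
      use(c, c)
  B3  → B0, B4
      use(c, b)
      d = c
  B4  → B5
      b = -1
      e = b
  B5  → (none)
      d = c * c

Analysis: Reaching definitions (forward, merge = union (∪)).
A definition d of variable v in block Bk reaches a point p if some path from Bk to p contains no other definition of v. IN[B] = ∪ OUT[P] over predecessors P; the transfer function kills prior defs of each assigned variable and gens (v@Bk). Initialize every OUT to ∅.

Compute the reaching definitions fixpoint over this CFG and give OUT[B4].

Fixpoint table:
  B0: | IN={c@B0, d@B3} | OUT={c@B0, d@B3}
  B1: | IN={c@B0, d@B3} | OUT={c@B0, d@B3}
  B2: | IN={c@B0, d@B3} | OUT={c@B0, d@B3}
  B3: | IN={c@B0, d@B3} | OUT={c@B0, d@B3}
  B4: | IN={c@B0, d@B3} | OUT={b@B4, c@B0, d@B3, e@B4}
  B5: | IN={b@B4, c@B0, d@B3, e@B4} | OUT={b@B4, c@B0, d@B5, e@B4}

Merge at B4: IN[B4] = OUT[B1] ⊔ OUT[B3] = {c@B0, d@B3}
Applying B4's transfer function to that IN value gives OUT[B4] (row B4 above).

Answer: {b@B4, c@B0, d@B3, e@B4}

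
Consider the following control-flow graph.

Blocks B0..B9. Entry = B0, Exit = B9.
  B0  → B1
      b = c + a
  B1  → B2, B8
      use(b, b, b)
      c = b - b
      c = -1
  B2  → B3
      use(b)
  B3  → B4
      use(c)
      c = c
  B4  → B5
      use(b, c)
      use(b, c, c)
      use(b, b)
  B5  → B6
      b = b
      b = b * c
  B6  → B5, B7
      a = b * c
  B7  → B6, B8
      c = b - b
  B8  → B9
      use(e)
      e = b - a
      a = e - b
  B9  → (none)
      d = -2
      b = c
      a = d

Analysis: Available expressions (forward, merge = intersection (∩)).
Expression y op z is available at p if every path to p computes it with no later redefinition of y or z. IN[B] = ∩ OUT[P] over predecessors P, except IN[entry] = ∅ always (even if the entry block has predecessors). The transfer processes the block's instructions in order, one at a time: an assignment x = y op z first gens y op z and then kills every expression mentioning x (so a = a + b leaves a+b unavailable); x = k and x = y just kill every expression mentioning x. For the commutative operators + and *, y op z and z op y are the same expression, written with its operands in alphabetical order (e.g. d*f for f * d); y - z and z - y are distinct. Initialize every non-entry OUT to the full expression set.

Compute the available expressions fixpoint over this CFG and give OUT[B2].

Per-block solution:
  B0:  IN={}  OUT={a+c}
  B1:  IN={a+c}  OUT={b-b}
  B2:  IN={b-b}  OUT={b-b}
  B3:  IN={b-b}  OUT={b-b}
  B4:  IN={b-b}  OUT={b-b}
  B5:  IN={}  OUT={}
  B6:  IN={}  OUT={b*c}
  B7:  IN={b*c}  OUT={b-b}
  B8:  IN={b-b}  OUT={b-b, e-b}
  B9:  IN={b-b, e-b}  OUT={}

Merge at B2: IN[B2] = OUT[B1] = {b-b}
Applying B2's transfer function to that IN value gives OUT[B2] (row B2 above).

Answer: {b-b}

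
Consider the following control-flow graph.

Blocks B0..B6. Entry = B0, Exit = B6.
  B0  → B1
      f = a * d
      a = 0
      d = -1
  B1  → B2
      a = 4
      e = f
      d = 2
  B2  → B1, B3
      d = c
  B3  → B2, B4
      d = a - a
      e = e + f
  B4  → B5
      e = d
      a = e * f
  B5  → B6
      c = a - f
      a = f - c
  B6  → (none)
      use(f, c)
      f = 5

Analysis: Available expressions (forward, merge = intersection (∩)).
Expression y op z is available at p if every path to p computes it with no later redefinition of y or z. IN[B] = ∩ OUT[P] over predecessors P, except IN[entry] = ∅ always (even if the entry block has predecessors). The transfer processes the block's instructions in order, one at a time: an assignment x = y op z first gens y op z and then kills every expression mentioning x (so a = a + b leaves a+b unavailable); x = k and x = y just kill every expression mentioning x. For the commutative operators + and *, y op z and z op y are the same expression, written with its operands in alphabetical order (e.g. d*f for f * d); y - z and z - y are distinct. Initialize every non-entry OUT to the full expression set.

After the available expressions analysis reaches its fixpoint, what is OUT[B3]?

Converged values:
  B0:  IN={}  OUT={}
  B1:  IN={}  OUT={}
  B2:  IN={}  OUT={}
  B3:  IN={}  OUT={a-a}
  B4:  IN={a-a}  OUT={e*f}
  B5:  IN={e*f}  OUT={e*f, f-c}
  B6:  IN={e*f, f-c}  OUT={}

Merge at B3: IN[B3] = OUT[B2] = {}
Applying B3's transfer function to that IN value gives OUT[B3] (row B3 above).

Answer: {a-a}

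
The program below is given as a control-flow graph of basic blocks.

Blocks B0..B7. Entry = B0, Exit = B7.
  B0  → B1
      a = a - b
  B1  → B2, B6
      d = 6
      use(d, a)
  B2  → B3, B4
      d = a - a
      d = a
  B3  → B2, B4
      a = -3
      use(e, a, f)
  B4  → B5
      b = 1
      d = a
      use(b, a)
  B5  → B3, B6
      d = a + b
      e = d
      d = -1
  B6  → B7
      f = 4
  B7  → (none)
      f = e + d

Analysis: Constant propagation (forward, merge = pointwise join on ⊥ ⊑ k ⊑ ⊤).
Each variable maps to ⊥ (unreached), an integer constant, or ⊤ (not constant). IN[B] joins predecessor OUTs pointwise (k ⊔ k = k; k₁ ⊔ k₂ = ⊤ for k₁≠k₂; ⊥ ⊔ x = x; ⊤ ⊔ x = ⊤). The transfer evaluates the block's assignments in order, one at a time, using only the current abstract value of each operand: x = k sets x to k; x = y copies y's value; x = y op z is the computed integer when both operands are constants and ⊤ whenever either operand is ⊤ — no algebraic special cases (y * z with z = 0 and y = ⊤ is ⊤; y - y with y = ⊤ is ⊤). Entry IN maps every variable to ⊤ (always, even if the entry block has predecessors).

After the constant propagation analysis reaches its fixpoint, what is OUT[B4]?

Fixpoint table:
  B0: | IN=(all ⊤) | OUT=(all ⊤)
  B1: | IN=(all ⊤) | OUT={d:6; rest ⊤}
  B2: | IN=(all ⊤) | OUT=(all ⊤)
  B3: | IN=(all ⊤) | OUT={a:-3; rest ⊤}
  B4: | IN=(all ⊤) | OUT={b:1; rest ⊤}
  B5: | IN={b:1; rest ⊤} | OUT={b:1, d:-1; rest ⊤}
  B6: | IN=(all ⊤) | OUT={f:4; rest ⊤}
  B7: | IN={f:4; rest ⊤} | OUT=(all ⊤)

Merge at B4: IN[B4] = OUT[B2] ⊔ OUT[B3] = {a: ⊤, b: ⊤, c: ⊤, d: ⊤, e: ⊤, f: ⊤}
Applying B4's transfer function to that IN value gives OUT[B4] (row B4 above).

Answer: {a: ⊤, b: 1, c: ⊤, d: ⊤, e: ⊤, f: ⊤}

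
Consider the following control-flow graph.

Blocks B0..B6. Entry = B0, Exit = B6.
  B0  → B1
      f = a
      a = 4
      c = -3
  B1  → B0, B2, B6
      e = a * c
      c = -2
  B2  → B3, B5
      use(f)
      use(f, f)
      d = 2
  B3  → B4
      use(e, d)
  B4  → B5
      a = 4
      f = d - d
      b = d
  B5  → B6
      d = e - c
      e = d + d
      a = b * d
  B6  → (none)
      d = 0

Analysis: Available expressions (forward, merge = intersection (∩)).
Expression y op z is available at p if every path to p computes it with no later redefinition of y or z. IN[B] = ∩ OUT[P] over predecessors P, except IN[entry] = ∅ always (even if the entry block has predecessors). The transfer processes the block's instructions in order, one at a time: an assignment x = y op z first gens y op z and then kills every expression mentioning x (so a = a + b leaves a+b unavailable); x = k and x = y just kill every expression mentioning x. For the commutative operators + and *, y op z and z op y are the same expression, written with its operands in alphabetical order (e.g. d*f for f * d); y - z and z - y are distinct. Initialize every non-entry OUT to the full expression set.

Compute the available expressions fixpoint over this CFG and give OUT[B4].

Answer: {d-d}

Working:
Per-block solution:
  B0:  IN={}  OUT={}
  B1:  IN={}  OUT={}
  B2:  IN={}  OUT={}
  B3:  IN={}  OUT={}
  B4:  IN={}  OUT={d-d}
  B5:  IN={}  OUT={b*d, d+d}
  B6:  IN={}  OUT={}

Merge at B4: IN[B4] = OUT[B3] = {}
Applying B4's transfer function to that IN value gives OUT[B4] (row B4 above).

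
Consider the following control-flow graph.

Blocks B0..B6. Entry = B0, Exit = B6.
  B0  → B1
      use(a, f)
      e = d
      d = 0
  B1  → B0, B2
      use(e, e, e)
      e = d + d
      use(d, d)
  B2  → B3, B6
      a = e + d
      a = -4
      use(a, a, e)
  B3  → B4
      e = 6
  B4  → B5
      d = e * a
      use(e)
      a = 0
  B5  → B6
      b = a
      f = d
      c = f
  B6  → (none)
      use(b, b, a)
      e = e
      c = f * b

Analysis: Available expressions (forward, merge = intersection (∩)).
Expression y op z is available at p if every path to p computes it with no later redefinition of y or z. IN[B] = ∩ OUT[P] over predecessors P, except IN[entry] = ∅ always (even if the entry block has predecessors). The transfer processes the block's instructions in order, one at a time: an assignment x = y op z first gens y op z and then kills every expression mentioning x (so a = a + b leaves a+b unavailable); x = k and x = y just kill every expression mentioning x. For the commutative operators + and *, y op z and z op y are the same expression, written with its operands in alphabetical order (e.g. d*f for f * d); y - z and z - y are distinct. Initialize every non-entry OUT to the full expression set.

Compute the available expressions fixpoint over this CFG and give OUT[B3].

Per-block solution:
  B0: | IN={} | OUT={}
  B1: | IN={} | OUT={d+d}
  B2: | IN={d+d} | OUT={d+d, d+e}
  B3: | IN={d+d, d+e} | OUT={d+d}
  B4: | IN={d+d} | OUT={}
  B5: | IN={} | OUT={}
  B6: | IN={} | OUT={b*f}

Merge at B3: IN[B3] = OUT[B2] = {d+d, d+e}
Applying B3's transfer function to that IN value gives OUT[B3] (row B3 above).

Answer: {d+d}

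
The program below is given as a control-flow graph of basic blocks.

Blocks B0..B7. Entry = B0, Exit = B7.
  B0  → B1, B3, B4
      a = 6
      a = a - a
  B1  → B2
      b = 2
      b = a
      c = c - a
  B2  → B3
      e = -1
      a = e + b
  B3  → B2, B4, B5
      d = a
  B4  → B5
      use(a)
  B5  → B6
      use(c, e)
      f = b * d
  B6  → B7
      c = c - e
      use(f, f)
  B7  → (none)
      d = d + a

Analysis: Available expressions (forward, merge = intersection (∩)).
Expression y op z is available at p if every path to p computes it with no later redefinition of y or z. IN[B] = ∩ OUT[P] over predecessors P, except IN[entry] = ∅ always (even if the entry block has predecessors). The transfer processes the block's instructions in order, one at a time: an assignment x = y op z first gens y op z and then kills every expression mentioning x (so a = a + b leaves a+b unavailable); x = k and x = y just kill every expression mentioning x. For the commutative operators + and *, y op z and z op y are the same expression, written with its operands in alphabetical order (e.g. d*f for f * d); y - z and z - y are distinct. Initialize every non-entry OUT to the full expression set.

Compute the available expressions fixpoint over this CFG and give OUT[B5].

Fixpoint table:
  B0:  IN={}  OUT={}
  B1:  IN={}  OUT={}
  B2:  IN={}  OUT={b+e}
  B3:  IN={}  OUT={}
  B4:  IN={}  OUT={}
  B5:  IN={}  OUT={b*d}
  B6:  IN={b*d}  OUT={b*d}
  B7:  IN={b*d}  OUT={}

Merge at B5: IN[B5] = OUT[B3] ∩ OUT[B4] = {}
Applying B5's transfer function to that IN value gives OUT[B5] (row B5 above).

Answer: {b*d}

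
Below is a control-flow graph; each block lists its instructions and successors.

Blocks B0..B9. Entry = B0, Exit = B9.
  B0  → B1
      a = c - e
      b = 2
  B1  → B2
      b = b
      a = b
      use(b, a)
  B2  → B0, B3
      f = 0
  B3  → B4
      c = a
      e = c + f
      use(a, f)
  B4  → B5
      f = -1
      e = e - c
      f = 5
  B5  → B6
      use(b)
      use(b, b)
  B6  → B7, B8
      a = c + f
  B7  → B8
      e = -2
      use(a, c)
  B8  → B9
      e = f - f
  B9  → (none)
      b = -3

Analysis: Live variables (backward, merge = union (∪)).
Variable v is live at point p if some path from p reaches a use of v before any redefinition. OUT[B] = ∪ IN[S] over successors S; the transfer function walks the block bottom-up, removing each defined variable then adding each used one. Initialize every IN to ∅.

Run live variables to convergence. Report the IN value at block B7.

Converged values:
  B0:  IN={c, e}  OUT={b, c, e}
  B1:  IN={b, c, e}  OUT={a, b, c, e}
  B2:  IN={a, b, c, e}  OUT={a, b, c, e, f}
  B3:  IN={a, b, f}  OUT={b, c, e}
  B4:  IN={b, c, e}  OUT={b, c, f}
  B5:  IN={b, c, f}  OUT={c, f}
  B6:  IN={c, f}  OUT={a, c, f}
  B7:  IN={a, c, f}  OUT={f}
  B8:  IN={f}  OUT={}
  B9:  IN={}  OUT={}

Merge at B7: OUT[B7] = IN[B8] = {f}
Applying B7's transfer function to that OUT value gives IN[B7] (row B7 above).

Answer: {a, c, f}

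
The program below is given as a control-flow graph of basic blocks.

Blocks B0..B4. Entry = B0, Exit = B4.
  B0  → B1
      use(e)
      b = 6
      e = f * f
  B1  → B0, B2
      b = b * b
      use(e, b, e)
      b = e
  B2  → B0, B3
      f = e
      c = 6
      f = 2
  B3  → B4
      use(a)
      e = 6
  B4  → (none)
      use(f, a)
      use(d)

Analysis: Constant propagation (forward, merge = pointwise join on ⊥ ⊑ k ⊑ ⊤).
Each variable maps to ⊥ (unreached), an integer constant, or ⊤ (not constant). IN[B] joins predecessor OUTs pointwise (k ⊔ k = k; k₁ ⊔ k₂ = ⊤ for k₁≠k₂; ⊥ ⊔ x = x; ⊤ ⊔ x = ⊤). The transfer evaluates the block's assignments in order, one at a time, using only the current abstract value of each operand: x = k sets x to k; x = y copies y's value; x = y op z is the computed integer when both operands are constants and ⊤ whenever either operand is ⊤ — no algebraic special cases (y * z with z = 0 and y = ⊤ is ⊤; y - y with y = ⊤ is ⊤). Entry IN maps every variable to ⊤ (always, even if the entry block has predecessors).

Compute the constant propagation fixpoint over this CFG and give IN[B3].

Answer: {a: ⊤, b: ⊤, c: 6, d: ⊤, e: ⊤, f: 2}

Derivation:
Per-block solution:
  B0:   IN=(all ⊤)   OUT={b:6; rest ⊤}
  B1:   IN={b:6; rest ⊤}   OUT=(all ⊤)
  B2:   IN=(all ⊤)   OUT={c:6, f:2; rest ⊤}
  B3:   IN={c:6, f:2; rest ⊤}   OUT={c:6, e:6, f:2; rest ⊤}
  B4:   IN={c:6, e:6, f:2; rest ⊤}   OUT={c:6, e:6, f:2; rest ⊤}

Merge at B3: IN[B3] = OUT[B2] = {a: ⊤, b: ⊤, c: 6, d: ⊤, e: ⊤, f: 2}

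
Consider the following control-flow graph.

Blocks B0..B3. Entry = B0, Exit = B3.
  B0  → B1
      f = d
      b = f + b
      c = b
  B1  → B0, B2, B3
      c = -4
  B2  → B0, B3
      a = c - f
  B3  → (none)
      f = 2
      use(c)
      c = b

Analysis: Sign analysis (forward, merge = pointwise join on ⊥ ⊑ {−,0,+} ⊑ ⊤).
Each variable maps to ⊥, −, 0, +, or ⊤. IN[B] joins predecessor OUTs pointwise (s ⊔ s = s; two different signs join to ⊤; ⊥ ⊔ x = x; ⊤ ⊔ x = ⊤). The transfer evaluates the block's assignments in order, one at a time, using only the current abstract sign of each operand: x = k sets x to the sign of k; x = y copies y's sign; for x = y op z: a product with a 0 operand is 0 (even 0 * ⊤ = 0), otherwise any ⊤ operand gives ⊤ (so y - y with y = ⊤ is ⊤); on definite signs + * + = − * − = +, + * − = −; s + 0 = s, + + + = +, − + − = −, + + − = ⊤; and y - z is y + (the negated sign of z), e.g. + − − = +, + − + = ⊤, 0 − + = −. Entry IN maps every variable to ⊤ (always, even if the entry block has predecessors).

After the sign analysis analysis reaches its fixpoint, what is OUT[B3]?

Answer: {a: ⊤, b: ⊤, c: ⊤, d: ⊤, e: ⊤, f: +}

Derivation:
Converged values:
  B0: | IN=(all ⊤) | OUT=(all ⊤)
  B1: | IN=(all ⊤) | OUT={c:-; rest ⊤}
  B2: | IN={c:-; rest ⊤} | OUT={c:-; rest ⊤}
  B3: | IN={c:-; rest ⊤} | OUT={f:+; rest ⊤}

Merge at B3: IN[B3] = OUT[B1] ⊔ OUT[B2] = {a: ⊤, b: ⊤, c: -, d: ⊤, e: ⊤, f: ⊤}
Applying B3's transfer function to that IN value gives OUT[B3] (row B3 above).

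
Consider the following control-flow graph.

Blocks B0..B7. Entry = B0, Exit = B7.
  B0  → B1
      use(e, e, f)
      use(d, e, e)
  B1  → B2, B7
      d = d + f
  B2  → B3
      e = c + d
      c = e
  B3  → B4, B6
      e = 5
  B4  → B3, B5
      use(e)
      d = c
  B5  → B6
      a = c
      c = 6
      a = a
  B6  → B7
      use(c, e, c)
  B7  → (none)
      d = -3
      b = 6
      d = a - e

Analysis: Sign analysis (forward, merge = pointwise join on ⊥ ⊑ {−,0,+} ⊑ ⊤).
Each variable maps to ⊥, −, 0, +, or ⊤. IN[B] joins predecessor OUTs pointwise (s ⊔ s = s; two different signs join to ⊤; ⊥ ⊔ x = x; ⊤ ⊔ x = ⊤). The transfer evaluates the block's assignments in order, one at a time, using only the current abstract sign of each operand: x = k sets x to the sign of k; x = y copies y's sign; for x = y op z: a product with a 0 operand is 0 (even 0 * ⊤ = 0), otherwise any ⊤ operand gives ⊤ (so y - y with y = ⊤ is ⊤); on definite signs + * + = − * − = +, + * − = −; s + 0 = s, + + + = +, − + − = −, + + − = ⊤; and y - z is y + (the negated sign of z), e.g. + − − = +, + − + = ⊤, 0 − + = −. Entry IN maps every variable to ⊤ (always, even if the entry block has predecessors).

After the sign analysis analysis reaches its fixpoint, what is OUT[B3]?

Fixpoint table:
  B0: | IN=(all ⊤) | OUT=(all ⊤)
  B1: | IN=(all ⊤) | OUT=(all ⊤)
  B2: | IN=(all ⊤) | OUT=(all ⊤)
  B3: | IN=(all ⊤) | OUT={e:+; rest ⊤}
  B4: | IN={e:+; rest ⊤} | OUT={e:+; rest ⊤}
  B5: | IN={e:+; rest ⊤} | OUT={c:+, e:+; rest ⊤}
  B6: | IN={e:+; rest ⊤} | OUT={e:+; rest ⊤}
  B7: | IN=(all ⊤) | OUT={b:+; rest ⊤}

Merge at B3: IN[B3] = OUT[B2] ⊔ OUT[B4] = {a: ⊤, b: ⊤, c: ⊤, d: ⊤, e: ⊤, f: ⊤}
Applying B3's transfer function to that IN value gives OUT[B3] (row B3 above).

Answer: {a: ⊤, b: ⊤, c: ⊤, d: ⊤, e: +, f: ⊤}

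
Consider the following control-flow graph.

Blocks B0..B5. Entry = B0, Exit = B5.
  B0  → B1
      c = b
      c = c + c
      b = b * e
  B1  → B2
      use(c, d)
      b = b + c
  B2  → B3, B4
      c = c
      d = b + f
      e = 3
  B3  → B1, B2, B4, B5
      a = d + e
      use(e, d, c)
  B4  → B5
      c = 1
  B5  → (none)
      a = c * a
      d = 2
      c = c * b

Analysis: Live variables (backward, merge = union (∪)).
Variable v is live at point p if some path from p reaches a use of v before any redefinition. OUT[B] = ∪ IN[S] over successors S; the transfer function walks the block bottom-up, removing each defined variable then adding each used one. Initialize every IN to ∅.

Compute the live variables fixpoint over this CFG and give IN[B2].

Answer: {a, b, c, f}

Working:
Fixpoint table:
  B0: | IN={a, b, d, e, f} | OUT={a, b, c, d, f}
  B1: | IN={a, b, c, d, f} | OUT={a, b, c, f}
  B2: | IN={a, b, c, f} | OUT={a, b, c, d, e, f}
  B3: | IN={b, c, d, e, f} | OUT={a, b, c, d, f}
  B4: | IN={a, b} | OUT={a, b, c}
  B5: | IN={a, b, c} | OUT={}

Merge at B2: OUT[B2] = IN[B3] ⊔ IN[B4] = {a, b, c, d, e, f}
Applying B2's transfer function to that OUT value gives IN[B2] (row B2 above).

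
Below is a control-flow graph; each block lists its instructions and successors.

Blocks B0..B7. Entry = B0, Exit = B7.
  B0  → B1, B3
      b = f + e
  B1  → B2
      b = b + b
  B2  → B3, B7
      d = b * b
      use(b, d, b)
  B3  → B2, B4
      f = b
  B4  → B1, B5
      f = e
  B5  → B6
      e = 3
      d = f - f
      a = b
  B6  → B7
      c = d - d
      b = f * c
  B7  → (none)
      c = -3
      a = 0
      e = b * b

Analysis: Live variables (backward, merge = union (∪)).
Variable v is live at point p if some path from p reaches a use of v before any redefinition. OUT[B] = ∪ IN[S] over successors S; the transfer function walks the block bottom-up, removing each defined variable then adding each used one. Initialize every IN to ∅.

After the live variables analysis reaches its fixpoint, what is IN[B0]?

Per-block solution:
  B0:   IN={e, f}   OUT={b, e}
  B1:   IN={b, e}   OUT={b, e}
  B2:   IN={b, e}   OUT={b, e}
  B3:   IN={b, e}   OUT={b, e}
  B4:   IN={b, e}   OUT={b, e, f}
  B5:   IN={b, f}   OUT={d, f}
  B6:   IN={d, f}   OUT={b}
  B7:   IN={b}   OUT={}

Merge at B0: OUT[B0] = IN[B1] ⊔ IN[B3] = {b, e}
Applying B0's transfer function to that OUT value gives IN[B0] (row B0 above).

Answer: {e, f}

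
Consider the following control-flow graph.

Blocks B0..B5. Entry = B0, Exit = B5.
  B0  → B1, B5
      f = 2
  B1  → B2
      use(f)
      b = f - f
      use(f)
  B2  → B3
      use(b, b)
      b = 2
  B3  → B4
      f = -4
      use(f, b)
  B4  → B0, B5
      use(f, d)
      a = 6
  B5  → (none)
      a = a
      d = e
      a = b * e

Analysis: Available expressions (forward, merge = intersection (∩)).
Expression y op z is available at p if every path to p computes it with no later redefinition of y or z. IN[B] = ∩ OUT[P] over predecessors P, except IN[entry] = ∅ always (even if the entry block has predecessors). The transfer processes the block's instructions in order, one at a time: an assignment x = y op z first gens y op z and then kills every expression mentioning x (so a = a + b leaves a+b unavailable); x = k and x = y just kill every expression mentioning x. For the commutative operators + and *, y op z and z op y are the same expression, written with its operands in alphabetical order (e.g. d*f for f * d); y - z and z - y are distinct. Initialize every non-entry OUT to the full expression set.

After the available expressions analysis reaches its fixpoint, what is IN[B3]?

Answer: {f-f}

Trace:
Fixpoint table:
  B0:  IN={}  OUT={}
  B1:  IN={}  OUT={f-f}
  B2:  IN={f-f}  OUT={f-f}
  B3:  IN={f-f}  OUT={}
  B4:  IN={}  OUT={}
  B5:  IN={}  OUT={b*e}

Merge at B3: IN[B3] = OUT[B2] = {f-f}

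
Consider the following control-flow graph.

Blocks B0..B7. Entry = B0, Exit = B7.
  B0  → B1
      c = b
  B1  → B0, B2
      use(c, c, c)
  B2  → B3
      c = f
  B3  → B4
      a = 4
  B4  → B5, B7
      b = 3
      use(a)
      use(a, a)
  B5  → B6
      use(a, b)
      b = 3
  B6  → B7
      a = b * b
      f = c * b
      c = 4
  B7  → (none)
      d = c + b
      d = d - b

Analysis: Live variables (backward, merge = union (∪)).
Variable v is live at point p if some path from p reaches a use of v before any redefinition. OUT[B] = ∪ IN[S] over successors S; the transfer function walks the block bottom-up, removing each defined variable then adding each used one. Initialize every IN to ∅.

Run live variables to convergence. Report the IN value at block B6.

Answer: {b, c}

Derivation:
Fixpoint table:
  B0:   IN={b, f}   OUT={b, c, f}
  B1:   IN={b, c, f}   OUT={b, f}
  B2:   IN={f}   OUT={c}
  B3:   IN={c}   OUT={a, c}
  B4:   IN={a, c}   OUT={a, b, c}
  B5:   IN={a, b, c}   OUT={b, c}
  B6:   IN={b, c}   OUT={b, c}
  B7:   IN={b, c}   OUT={}

Merge at B6: OUT[B6] = IN[B7] = {b, c}
Applying B6's transfer function to that OUT value gives IN[B6] (row B6 above).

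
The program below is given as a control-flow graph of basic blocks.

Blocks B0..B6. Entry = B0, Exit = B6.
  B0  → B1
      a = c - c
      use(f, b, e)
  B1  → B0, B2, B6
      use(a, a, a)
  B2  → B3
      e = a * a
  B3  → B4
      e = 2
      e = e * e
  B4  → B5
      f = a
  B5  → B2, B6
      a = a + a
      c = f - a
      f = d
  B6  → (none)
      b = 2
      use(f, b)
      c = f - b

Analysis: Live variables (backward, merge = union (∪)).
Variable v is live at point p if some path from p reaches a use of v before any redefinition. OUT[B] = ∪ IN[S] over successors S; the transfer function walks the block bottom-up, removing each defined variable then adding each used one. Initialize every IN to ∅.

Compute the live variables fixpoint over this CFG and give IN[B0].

Converged values:
  B0: | IN={b, c, d, e, f} | OUT={a, b, c, d, e, f}
  B1: | IN={a, b, c, d, e, f} | OUT={a, b, c, d, e, f}
  B2: | IN={a, d} | OUT={a, d}
  B3: | IN={a, d} | OUT={a, d}
  B4: | IN={a, d} | OUT={a, d, f}
  B5: | IN={a, d, f} | OUT={a, d, f}
  B6: | IN={f} | OUT={}

Merge at B0: OUT[B0] = IN[B1] = {a, b, c, d, e, f}
Applying B0's transfer function to that OUT value gives IN[B0] (row B0 above).

Answer: {b, c, d, e, f}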